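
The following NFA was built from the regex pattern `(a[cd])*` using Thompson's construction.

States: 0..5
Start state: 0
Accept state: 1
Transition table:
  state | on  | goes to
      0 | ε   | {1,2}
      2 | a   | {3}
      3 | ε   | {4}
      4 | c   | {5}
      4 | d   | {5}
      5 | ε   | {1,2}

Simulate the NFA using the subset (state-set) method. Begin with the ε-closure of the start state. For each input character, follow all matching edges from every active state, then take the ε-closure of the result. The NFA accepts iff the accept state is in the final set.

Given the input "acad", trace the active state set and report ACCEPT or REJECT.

Answer: ACCEPT

Derivation:
S₀ = ε-closure({0}) = {0,1,2}
'a' @ 1: {3,4}
'c' @ 2: {1,2,5}  ✓accept
'a' @ 3: {3,4}
'd' @ 4: {1,2,5}  ✓accept
after full input: {1,2,5}  (accept=1 in)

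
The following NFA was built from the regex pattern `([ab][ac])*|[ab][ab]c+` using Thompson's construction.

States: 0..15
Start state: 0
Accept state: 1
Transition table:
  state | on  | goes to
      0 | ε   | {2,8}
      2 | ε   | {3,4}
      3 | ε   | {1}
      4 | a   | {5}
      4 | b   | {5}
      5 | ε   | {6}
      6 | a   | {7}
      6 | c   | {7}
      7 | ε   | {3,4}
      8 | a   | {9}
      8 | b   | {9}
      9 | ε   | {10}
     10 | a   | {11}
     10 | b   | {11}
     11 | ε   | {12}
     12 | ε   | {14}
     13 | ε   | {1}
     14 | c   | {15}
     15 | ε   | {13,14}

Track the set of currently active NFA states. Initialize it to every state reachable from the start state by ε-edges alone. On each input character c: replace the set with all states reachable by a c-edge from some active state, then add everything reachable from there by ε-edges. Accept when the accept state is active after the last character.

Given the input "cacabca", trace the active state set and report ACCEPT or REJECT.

initial (ε-close {0}): {0,1,2,3,4,8}
'c' @ 1: {}  — dead — no transitions
rest 'acabca' ignored (set empty)
final: {}; accept 1 not in set

Answer: REJECT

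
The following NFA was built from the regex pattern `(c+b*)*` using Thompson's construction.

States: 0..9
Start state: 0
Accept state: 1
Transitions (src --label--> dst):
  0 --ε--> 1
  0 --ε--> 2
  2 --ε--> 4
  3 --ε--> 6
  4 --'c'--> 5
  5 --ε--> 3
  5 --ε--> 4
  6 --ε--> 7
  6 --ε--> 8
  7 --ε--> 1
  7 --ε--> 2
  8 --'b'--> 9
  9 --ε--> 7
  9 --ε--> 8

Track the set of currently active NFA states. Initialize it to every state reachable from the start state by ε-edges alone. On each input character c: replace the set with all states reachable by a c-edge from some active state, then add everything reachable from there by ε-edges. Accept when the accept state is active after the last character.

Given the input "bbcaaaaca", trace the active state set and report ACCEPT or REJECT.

start: ε-closure({0}) = {0,1,2,4}
'b' @ 1: {}  — state set empty
rest 'bcaaaaca' ignored (set empty)
after full input: {}  (accept=1 not in)

Answer: REJECT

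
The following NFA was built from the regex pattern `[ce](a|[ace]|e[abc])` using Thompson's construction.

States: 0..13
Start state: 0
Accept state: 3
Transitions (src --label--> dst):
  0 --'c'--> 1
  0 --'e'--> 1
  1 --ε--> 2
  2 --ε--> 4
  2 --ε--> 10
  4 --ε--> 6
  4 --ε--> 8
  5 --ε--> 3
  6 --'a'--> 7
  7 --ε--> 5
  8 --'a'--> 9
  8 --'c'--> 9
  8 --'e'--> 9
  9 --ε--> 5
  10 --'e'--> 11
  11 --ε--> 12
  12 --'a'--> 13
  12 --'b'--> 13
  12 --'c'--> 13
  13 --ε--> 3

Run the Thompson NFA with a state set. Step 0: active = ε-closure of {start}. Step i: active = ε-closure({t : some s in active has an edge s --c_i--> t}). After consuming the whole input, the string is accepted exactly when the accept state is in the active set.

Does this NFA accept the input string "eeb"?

Answer: ACCEPT

Trace:
initial (ε-close {0}): {0}
'e' @ 1: {1,2,4,6,8,10}
'e' @ 2: {3,5,9,11,12}  (accept∈set)
'b' @ 3: {3,13}  (accept∈set)
after full input: {3,13}  (accept=3 in)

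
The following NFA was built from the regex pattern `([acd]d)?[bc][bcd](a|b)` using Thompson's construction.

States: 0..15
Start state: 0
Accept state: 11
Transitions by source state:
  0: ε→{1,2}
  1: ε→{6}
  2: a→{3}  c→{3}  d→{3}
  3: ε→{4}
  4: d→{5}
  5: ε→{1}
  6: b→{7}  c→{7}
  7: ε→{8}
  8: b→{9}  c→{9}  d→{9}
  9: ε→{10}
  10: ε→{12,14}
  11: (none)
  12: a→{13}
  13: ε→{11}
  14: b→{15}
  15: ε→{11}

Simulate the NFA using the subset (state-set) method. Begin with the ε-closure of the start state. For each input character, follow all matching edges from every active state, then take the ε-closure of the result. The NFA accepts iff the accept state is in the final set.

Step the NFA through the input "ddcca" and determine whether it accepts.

Answer: ACCEPT

Derivation:
S₀ = ε-closure({0}) = {0,1,2,6}
'd' @ 1: {3,4}
'd' @ 2: {1,5,6}
'c' @ 3: {7,8}
'c' @ 4: {9,10,12,14}
'a' @ 5: {11,13}  ✓accept
after full input: {11,13}  (accept=11 in)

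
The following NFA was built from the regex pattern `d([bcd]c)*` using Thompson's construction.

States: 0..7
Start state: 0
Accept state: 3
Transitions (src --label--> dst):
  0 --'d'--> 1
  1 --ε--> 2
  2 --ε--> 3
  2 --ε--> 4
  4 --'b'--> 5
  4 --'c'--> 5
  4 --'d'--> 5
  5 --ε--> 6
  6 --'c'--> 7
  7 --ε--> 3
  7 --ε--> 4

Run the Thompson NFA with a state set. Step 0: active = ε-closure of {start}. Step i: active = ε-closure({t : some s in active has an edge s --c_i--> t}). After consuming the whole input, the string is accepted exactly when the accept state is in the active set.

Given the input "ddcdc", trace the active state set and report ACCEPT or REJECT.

Answer: ACCEPT

Steps:
start: ε-closure({0}) = {0}
'd' @ 1: {1,2,3,4}  ✓accept
'd' @ 2: {5,6}
'c' @ 3: {3,4,7}  ✓accept
'd' @ 4: {5,6}
'c' @ 5: {3,4,7}  ✓accept
end set {3,4,7} — state 3 in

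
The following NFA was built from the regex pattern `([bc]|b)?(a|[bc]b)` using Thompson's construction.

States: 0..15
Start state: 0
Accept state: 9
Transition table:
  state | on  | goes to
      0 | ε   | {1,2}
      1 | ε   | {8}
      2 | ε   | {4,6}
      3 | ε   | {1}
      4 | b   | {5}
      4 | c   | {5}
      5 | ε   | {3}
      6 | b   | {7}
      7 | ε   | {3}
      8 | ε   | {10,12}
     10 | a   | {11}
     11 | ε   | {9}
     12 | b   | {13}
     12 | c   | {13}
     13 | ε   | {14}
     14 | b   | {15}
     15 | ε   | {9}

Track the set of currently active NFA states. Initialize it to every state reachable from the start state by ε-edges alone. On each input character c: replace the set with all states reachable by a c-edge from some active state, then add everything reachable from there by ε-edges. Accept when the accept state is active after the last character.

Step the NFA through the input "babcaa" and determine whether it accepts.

Answer: REJECT

Steps:
S₀ = ε-closure({0}) = {0,1,2,4,6,8,10,12}
'b' @ 1: {1,3,5,7,8,10,12,13,14}
'a' @ 2: {9,11}  [accepting]
'b' @ 3: {}  — no active states
rest 'caa' ignored (set empty)
final: {}; accept 9 not in set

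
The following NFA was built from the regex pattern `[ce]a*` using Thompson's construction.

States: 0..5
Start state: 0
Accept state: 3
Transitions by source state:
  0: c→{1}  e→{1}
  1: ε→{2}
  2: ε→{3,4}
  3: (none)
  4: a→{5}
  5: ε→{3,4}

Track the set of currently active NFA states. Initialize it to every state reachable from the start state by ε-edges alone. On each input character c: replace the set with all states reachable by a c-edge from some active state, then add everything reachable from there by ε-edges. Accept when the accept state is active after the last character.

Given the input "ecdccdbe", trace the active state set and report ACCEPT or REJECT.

start: ε-closure({0}) = {0}
'e' @ 1: {1,2,3,4}  ✓accept
'c' @ 2: {}  — no active states
rest 'dccdbe' ignored (set empty)
after full input: {}  (accept=3 not in)

Answer: REJECT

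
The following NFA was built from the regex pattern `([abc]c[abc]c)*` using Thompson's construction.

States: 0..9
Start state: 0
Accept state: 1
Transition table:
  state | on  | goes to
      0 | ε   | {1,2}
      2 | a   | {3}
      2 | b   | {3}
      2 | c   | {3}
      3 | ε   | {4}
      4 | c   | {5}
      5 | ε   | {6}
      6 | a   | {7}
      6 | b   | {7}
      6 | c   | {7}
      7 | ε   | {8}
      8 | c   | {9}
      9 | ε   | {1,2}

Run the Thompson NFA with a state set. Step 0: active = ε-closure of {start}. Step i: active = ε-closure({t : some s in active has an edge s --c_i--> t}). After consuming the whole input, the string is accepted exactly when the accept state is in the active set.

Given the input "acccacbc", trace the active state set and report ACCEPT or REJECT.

Answer: ACCEPT

Derivation:
S₀ = ε-closure({0}) = {0,1,2}
'a' @ 1: {3,4}
'c' @ 2: {5,6}
'c' @ 3: {7,8}
'c' @ 4: {1,2,9}  ✓accept
'a' @ 5: {3,4}
'c' @ 6: {5,6}
'b' @ 7: {7,8}
'c' @ 8: {1,2,9}  ✓accept
final: {1,2,9}; accept 1 in set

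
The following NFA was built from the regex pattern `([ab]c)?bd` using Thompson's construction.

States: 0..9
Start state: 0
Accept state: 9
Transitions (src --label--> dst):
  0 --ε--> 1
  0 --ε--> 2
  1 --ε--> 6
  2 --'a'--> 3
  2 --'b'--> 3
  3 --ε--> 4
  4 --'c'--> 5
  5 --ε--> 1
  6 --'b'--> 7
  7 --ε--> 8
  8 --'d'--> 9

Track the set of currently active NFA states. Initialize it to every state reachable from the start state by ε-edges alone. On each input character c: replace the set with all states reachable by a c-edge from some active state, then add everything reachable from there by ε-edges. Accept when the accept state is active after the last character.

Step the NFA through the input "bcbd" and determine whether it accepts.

Answer: ACCEPT

Steps:
start: ε-closure({0}) = {0,1,2,6}
'b' @ 1: {3,4,7,8}
'c' @ 2: {1,5,6}
'b' @ 3: {7,8}
'd' @ 4: {9}  [accepting]
end set {9} — state 9 in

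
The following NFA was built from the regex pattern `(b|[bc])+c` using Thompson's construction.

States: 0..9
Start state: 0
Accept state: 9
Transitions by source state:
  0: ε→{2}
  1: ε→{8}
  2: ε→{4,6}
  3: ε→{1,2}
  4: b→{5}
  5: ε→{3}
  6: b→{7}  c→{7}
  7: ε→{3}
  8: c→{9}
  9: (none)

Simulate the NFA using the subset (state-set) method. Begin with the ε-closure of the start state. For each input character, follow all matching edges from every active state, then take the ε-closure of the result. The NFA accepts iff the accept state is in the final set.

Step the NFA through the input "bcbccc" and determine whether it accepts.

S₀ = ε-closure({0}) = {0,2,4,6}
'b' @ 1: {1,2,3,4,5,6,7,8}
'c' @ 2: {1,2,3,4,6,7,8,9}  [accepting]
'b' @ 3: {1,2,3,4,5,6,7,8}
'c' @ 4: {1,2,3,4,6,7,8,9}  [accepting]
'c' @ 5: {1,2,3,4,6,7,8,9}  [accepting]
'c' @ 6: {1,2,3,4,6,7,8,9}  [accepting]
after full input: {1,2,3,4,6,7,8,9}  (accept=9 in)

Answer: ACCEPT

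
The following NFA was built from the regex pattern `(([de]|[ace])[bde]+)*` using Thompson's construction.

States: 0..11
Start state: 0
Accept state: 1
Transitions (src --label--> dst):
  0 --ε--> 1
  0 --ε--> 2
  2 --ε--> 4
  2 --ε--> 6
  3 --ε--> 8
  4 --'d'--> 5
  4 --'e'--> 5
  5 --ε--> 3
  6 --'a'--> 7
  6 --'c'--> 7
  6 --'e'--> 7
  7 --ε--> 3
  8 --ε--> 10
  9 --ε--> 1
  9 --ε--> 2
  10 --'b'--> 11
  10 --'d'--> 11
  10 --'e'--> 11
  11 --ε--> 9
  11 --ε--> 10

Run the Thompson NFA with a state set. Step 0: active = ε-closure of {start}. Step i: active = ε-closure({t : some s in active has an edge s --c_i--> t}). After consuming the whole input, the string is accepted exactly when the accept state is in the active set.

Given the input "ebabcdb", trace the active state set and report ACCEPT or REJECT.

Answer: ACCEPT

Steps:
start: ε-closure({0}) = {0,1,2,4,6}
'e' @ 1: {3,5,7,8,10}
'b' @ 2: {1,2,4,6,9,10,11}  [accepting]
'a' @ 3: {3,7,8,10}
'b' @ 4: {1,2,4,6,9,10,11}  [accepting]
'c' @ 5: {3,7,8,10}
'd' @ 6: {1,2,4,6,9,10,11}  [accepting]
'b' @ 7: {1,2,4,6,9,10,11}  [accepting]
final: {1,2,4,6,9,10,11}; accept 1 in set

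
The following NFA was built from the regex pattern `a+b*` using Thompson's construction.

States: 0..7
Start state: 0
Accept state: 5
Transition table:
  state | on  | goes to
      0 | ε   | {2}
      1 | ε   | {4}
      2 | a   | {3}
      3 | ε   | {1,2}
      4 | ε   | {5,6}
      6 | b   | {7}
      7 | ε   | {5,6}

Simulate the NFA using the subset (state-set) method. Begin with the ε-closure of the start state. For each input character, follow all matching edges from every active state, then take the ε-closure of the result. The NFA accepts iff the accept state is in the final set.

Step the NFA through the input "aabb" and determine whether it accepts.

Answer: ACCEPT

Derivation:
S₀ = ε-closure({0}) = {0,2}
'a' @ 1: {1,2,3,4,5,6}  (accept∈set)
'a' @ 2: {1,2,3,4,5,6}  (accept∈set)
'b' @ 3: {5,6,7}  (accept∈set)
'b' @ 4: {5,6,7}  (accept∈set)
after full input: {5,6,7}  (accept=5 in)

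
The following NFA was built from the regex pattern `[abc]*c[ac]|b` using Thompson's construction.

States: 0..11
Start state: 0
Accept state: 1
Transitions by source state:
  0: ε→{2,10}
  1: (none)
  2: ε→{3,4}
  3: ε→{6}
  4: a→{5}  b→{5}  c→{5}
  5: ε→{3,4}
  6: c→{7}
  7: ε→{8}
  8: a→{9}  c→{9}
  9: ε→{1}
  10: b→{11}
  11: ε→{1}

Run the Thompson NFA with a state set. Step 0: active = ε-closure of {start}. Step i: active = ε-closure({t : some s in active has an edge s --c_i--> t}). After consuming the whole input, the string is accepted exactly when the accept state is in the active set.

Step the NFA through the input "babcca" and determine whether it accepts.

Answer: ACCEPT

Trace:
start: ε-closure({0}) = {0,2,3,4,6,10}
'b' @ 1: {1,3,4,5,6,11}  [accepting]
'a' @ 2: {3,4,5,6}
'b' @ 3: {3,4,5,6}
'c' @ 4: {3,4,5,6,7,8}
'c' @ 5: {1,3,4,5,6,7,8,9}  [accepting]
'a' @ 6: {1,3,4,5,6,9}  [accepting]
after full input: {1,3,4,5,6,9}  (accept=1 in)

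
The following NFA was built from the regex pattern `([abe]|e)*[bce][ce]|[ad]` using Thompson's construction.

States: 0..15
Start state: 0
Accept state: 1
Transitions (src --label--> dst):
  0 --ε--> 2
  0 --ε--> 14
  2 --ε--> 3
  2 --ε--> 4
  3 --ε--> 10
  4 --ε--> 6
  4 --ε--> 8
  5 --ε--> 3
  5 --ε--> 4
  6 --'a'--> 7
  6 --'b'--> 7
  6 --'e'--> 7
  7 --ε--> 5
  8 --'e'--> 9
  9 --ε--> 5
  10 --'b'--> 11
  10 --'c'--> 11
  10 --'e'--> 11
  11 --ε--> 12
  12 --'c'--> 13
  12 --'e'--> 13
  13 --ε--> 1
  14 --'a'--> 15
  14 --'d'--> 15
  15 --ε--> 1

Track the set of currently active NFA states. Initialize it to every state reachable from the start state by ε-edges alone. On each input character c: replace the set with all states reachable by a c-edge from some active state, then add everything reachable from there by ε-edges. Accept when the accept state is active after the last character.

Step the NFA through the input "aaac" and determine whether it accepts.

initial (ε-close {0}): {0,2,3,4,6,8,10,14}
'a' @ 1: {1,3,4,5,6,7,8,10,15}  ✓accept
'a' @ 2: {3,4,5,6,7,8,10}
'a' @ 3: {3,4,5,6,7,8,10}
'c' @ 4: {11,12}
after full input: {11,12}  (accept=1 not in)

Answer: REJECT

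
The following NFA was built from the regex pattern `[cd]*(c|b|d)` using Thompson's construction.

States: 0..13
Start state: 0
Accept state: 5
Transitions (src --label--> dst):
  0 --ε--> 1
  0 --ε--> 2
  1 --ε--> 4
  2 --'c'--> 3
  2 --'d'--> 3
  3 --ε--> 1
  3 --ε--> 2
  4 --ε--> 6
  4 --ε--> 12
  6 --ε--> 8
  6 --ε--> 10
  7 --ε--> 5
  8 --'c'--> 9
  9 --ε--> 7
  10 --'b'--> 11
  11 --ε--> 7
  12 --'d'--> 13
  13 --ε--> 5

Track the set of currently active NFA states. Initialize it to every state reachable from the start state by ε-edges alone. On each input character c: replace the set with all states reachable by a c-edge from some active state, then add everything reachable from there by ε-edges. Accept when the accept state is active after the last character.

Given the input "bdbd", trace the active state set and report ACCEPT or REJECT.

Answer: REJECT

Derivation:
S₀ = ε-closure({0}) = {0,1,2,4,6,8,10,12}
'b' @ 1: {5,7,11}  ✓accept
'd' @ 2: {}  — dead — no transitions
rest 'bd' ignored (set empty)
end set {} — state 5 not in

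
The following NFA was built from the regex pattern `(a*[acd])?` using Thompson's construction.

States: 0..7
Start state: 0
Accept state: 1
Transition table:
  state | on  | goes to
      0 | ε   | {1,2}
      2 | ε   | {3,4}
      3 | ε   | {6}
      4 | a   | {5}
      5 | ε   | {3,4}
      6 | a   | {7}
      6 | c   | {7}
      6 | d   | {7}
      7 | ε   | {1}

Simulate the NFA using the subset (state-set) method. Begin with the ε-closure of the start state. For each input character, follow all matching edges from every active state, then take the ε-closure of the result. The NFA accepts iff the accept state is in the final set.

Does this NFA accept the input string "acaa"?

start: ε-closure({0}) = {0,1,2,3,4,6}
'a' @ 1: {1,3,4,5,6,7}  (accept∈set)
'c' @ 2: {1,7}  (accept∈set)
'a' @ 3: {}  — state set empty
rest 'a' ignored (set empty)
after full input: {}  (accept=1 not in)

Answer: REJECT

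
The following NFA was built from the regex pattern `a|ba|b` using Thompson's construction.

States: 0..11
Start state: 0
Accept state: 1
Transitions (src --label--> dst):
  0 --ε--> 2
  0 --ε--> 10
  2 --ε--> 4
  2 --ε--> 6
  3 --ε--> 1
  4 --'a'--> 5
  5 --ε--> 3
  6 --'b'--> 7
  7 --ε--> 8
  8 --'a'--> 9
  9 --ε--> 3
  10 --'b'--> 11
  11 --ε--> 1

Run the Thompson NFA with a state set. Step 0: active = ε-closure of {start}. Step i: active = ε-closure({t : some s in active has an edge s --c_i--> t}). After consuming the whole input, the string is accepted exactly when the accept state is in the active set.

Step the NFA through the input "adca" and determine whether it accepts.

S₀ = ε-closure({0}) = {0,2,4,6,10}
'a' @ 1: {1,3,5}  [accepting]
'd' @ 2: {}  — dead — no transitions
rest 'ca' ignored (set empty)
end set {} — state 1 not in

Answer: REJECT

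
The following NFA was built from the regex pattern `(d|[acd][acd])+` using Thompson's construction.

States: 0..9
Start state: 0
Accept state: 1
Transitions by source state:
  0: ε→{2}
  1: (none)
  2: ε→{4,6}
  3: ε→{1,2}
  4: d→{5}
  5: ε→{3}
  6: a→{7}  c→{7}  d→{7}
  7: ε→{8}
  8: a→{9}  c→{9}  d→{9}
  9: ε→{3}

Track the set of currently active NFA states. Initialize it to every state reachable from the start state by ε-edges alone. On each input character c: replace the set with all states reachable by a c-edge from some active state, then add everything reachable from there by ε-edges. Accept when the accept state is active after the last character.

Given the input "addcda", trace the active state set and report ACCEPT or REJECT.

Answer: ACCEPT

Steps:
start: ε-closure({0}) = {0,2,4,6}
'a' @ 1: {7,8}
'd' @ 2: {1,2,3,4,6,9}  [accepting]
'd' @ 3: {1,2,3,4,5,6,7,8}  [accepting]
'c' @ 4: {1,2,3,4,6,7,8,9}  [accepting]
'd' @ 5: {1,2,3,4,5,6,7,8,9}  [accepting]
'a' @ 6: {1,2,3,4,6,7,8,9}  [accepting]
after full input: {1,2,3,4,6,7,8,9}  (accept=1 in)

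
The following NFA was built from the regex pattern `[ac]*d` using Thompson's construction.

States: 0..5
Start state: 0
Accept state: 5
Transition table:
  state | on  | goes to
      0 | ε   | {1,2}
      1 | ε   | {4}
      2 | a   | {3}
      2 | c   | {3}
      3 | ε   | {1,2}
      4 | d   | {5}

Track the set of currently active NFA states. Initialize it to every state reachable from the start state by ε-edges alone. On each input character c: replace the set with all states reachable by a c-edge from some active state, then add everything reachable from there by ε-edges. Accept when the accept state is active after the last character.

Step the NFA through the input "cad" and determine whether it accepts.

initial (ε-close {0}): {0,1,2,4}
'c' @ 1: {1,2,3,4}
'a' @ 2: {1,2,3,4}
'd' @ 3: {5}  ✓accept
after full input: {5}  (accept=5 in)

Answer: ACCEPT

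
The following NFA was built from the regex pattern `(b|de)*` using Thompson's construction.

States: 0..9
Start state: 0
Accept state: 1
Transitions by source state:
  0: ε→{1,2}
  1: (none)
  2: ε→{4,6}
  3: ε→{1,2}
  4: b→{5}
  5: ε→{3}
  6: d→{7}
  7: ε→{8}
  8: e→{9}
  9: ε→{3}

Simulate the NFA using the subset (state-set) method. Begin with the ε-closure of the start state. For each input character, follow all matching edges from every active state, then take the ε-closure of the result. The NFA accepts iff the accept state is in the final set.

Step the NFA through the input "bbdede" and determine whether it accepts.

Answer: ACCEPT

Derivation:
start: ε-closure({0}) = {0,1,2,4,6}
'b' @ 1: {1,2,3,4,5,6}  [accepting]
'b' @ 2: {1,2,3,4,5,6}  [accepting]
'd' @ 3: {7,8}
'e' @ 4: {1,2,3,4,6,9}  [accepting]
'd' @ 5: {7,8}
'e' @ 6: {1,2,3,4,6,9}  [accepting]
after full input: {1,2,3,4,6,9}  (accept=1 in)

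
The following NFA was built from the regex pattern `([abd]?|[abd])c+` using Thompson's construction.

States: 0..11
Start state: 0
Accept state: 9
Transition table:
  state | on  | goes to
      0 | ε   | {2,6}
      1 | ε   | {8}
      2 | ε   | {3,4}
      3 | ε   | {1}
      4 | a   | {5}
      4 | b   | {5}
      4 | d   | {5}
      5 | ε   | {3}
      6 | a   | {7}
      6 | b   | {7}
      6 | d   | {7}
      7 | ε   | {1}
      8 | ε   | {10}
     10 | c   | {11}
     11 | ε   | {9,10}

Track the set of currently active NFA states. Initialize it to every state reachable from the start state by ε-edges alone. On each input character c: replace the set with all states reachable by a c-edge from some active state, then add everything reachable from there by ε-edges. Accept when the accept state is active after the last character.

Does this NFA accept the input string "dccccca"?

start: ε-closure({0}) = {0,1,2,3,4,6,8,10}
'd' @ 1: {1,3,5,7,8,10}
'c' @ 2: {9,10,11}  [accepting]
'c' @ 3: {9,10,11}  [accepting]
'c' @ 4: {9,10,11}  [accepting]
'c' @ 5: {9,10,11}  [accepting]
'c' @ 6: {9,10,11}  [accepting]
'a' @ 7: {}  — state set empty
final: {}; accept 9 not in set

Answer: REJECT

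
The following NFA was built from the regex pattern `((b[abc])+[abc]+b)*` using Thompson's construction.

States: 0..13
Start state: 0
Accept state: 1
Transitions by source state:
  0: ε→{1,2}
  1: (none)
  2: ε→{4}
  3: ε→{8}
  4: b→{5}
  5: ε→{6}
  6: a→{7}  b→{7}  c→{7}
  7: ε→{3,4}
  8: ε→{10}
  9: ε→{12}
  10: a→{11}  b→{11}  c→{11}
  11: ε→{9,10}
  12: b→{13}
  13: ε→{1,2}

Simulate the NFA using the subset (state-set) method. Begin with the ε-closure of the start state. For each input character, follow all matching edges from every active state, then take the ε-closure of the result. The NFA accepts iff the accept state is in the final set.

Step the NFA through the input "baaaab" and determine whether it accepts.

Answer: ACCEPT

Derivation:
start: ε-closure({0}) = {0,1,2,4}
'b' @ 1: {5,6}
'a' @ 2: {3,4,7,8,10}
'a' @ 3: {9,10,11,12}
'a' @ 4: {9,10,11,12}
'a' @ 5: {9,10,11,12}
'b' @ 6: {1,2,4,9,10,11,12,13}  ✓accept
end set {1,2,4,9,10,11,12,13} — state 1 in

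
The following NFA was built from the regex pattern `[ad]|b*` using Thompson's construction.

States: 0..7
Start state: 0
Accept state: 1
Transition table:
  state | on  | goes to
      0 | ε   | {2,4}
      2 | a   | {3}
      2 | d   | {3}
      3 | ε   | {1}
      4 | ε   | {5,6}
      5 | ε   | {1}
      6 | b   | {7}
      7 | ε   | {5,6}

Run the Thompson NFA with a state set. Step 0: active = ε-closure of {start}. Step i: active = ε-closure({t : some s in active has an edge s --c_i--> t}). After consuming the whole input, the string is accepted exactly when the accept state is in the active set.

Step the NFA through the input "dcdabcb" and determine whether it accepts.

start: ε-closure({0}) = {0,1,2,4,5,6}
'd' @ 1: {1,3}  ✓accept
'c' @ 2: {}  — dead — no transitions
rest 'dabcb' ignored (set empty)
final: {}; accept 1 not in set

Answer: REJECT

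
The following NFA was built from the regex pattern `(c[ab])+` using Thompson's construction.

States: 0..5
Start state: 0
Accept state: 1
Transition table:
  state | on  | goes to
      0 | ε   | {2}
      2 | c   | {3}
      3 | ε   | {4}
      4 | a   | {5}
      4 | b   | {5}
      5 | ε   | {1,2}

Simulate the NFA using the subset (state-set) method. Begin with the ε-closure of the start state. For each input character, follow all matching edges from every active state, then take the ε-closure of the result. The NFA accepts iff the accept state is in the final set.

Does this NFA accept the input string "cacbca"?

S₀ = ε-closure({0}) = {0,2}
'c' @ 1: {3,4}
'a' @ 2: {1,2,5}  [accepting]
'c' @ 3: {3,4}
'b' @ 4: {1,2,5}  [accepting]
'c' @ 5: {3,4}
'a' @ 6: {1,2,5}  [accepting]
final: {1,2,5}; accept 1 in set

Answer: ACCEPT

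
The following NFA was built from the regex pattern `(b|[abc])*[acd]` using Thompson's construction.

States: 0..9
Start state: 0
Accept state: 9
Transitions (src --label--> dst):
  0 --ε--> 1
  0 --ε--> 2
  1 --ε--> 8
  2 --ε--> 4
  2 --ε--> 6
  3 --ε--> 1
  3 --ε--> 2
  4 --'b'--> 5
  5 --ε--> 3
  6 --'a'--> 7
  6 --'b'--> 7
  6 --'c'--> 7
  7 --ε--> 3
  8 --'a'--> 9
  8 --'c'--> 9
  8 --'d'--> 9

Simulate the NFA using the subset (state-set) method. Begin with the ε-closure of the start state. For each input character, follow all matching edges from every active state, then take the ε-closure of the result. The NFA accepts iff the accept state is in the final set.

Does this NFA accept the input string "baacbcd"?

start: ε-closure({0}) = {0,1,2,4,6,8}
'b' @ 1: {1,2,3,4,5,6,7,8}
'a' @ 2: {1,2,3,4,6,7,8,9}  [accepting]
'a' @ 3: {1,2,3,4,6,7,8,9}  [accepting]
'c' @ 4: {1,2,3,4,6,7,8,9}  [accepting]
'b' @ 5: {1,2,3,4,5,6,7,8}
'c' @ 6: {1,2,3,4,6,7,8,9}  [accepting]
'd' @ 7: {9}  [accepting]
final: {9}; accept 9 in set

Answer: ACCEPT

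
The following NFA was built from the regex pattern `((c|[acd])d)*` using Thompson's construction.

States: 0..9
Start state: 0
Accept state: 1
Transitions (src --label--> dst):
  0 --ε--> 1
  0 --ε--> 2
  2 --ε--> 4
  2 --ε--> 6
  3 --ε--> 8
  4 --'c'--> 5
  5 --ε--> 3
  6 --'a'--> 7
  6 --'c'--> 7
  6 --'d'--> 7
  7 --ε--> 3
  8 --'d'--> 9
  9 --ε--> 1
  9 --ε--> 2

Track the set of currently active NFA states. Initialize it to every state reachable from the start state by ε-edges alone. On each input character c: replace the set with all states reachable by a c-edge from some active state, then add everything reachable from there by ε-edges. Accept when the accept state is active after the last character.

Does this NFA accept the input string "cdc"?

S₀ = ε-closure({0}) = {0,1,2,4,6}
'c' @ 1: {3,5,7,8}
'd' @ 2: {1,2,4,6,9}  ✓accept
'c' @ 3: {3,5,7,8}
end set {3,5,7,8} — state 1 not in

Answer: REJECT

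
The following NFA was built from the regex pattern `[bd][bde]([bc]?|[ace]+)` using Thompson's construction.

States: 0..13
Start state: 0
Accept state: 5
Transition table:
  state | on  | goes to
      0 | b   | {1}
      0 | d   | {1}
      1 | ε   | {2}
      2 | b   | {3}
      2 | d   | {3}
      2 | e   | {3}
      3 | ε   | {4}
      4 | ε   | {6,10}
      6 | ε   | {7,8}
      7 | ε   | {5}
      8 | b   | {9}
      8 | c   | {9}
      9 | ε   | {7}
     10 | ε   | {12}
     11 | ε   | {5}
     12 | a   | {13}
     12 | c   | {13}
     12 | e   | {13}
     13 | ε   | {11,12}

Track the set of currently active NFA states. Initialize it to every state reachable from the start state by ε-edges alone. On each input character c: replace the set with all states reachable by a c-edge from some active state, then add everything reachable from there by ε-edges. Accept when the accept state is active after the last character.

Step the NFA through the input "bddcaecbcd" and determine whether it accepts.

start: ε-closure({0}) = {0}
'b' @ 1: {1,2}
'd' @ 2: {3,4,5,6,7,8,10,12}  [accepting]
'd' @ 3: {}  — dead — no transitions
rest 'caecbcd' ignored (set empty)
final: {}; accept 5 not in set

Answer: REJECT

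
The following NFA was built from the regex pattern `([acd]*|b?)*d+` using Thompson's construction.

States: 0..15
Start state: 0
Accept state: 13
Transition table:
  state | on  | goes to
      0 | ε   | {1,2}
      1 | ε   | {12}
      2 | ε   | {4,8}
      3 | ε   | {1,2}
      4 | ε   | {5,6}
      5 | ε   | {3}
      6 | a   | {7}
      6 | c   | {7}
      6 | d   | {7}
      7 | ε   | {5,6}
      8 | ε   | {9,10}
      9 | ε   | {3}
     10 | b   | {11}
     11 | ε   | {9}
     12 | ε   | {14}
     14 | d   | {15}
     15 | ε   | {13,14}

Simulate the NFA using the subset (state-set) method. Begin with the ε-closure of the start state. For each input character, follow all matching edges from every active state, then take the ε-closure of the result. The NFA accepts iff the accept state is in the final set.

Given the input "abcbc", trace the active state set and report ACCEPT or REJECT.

Answer: REJECT

Derivation:
initial (ε-close {0}): {0,1,2,3,4,5,6,8,9,10,12,14}
'a' @ 1: {1,2,3,4,5,6,7,8,9,10,12,14}
'b' @ 2: {1,2,3,4,5,6,8,9,10,11,12,14}
'c' @ 3: {1,2,3,4,5,6,7,8,9,10,12,14}
'b' @ 4: {1,2,3,4,5,6,8,9,10,11,12,14}
'c' @ 5: {1,2,3,4,5,6,7,8,9,10,12,14}
end set {1,2,3,4,5,6,7,8,9,10,12,14} — state 13 not in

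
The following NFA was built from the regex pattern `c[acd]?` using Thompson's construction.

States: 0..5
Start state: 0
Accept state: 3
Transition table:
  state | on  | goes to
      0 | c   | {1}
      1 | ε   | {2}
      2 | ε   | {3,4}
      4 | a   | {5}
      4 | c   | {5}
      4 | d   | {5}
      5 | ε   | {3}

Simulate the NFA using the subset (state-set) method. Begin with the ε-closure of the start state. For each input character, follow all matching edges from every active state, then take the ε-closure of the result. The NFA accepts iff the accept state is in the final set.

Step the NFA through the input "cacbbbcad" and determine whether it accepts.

Answer: REJECT

Steps:
start: ε-closure({0}) = {0}
'c' @ 1: {1,2,3,4}  [accepting]
'a' @ 2: {3,5}  [accepting]
'c' @ 3: {}  — dead — no transitions
rest 'bbbcad' ignored (set empty)
final: {}; accept 3 not in set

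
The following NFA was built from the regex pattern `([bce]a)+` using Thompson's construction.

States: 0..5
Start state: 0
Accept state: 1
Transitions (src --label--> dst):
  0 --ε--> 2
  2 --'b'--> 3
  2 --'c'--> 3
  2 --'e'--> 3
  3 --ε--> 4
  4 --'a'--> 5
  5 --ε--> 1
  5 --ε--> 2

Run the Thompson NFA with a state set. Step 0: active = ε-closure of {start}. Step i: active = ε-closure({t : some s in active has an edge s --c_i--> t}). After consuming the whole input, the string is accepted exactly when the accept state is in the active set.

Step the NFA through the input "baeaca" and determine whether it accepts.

start: ε-closure({0}) = {0,2}
'b' @ 1: {3,4}
'a' @ 2: {1,2,5}  ✓accept
'e' @ 3: {3,4}
'a' @ 4: {1,2,5}  ✓accept
'c' @ 5: {3,4}
'a' @ 6: {1,2,5}  ✓accept
end set {1,2,5} — state 1 in

Answer: ACCEPT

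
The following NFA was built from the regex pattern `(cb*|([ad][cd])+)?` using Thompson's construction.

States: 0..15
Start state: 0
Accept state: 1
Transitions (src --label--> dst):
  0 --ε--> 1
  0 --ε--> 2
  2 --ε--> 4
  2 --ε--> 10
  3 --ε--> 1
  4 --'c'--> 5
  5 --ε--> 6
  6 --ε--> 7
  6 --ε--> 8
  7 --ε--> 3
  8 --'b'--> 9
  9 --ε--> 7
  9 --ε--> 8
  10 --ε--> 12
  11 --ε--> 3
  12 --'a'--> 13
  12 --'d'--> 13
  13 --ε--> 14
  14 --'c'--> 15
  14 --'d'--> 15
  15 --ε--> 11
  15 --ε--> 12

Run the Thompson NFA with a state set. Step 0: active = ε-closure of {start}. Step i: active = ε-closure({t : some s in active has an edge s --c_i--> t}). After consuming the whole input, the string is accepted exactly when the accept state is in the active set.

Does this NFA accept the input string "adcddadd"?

Answer: REJECT

Derivation:
initial (ε-close {0}): {0,1,2,4,10,12}
'a' @ 1: {13,14}
'd' @ 2: {1,3,11,12,15}  (accept∈set)
'c' @ 3: {}  — state set empty
rest 'ddadd' ignored (set empty)
end set {} — state 1 not in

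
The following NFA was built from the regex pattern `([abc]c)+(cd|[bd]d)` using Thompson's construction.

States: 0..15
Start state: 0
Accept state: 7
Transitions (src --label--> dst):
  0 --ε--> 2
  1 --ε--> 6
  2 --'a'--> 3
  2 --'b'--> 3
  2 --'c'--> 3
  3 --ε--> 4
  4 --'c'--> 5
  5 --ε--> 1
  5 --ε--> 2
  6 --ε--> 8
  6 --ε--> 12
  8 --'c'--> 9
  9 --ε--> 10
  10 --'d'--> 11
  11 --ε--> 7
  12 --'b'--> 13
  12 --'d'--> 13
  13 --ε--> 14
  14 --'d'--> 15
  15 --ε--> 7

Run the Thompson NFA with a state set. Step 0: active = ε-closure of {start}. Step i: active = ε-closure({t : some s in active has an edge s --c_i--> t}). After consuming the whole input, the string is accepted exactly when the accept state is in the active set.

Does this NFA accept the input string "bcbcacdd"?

initial (ε-close {0}): {0,2}
'b' @ 1: {3,4}
'c' @ 2: {1,2,5,6,8,12}
'b' @ 3: {3,4,13,14}
'c' @ 4: {1,2,5,6,8,12}
'a' @ 5: {3,4}
'c' @ 6: {1,2,5,6,8,12}
'd' @ 7: {13,14}
'd' @ 8: {7,15}  (accept∈set)
after full input: {7,15}  (accept=7 in)

Answer: ACCEPT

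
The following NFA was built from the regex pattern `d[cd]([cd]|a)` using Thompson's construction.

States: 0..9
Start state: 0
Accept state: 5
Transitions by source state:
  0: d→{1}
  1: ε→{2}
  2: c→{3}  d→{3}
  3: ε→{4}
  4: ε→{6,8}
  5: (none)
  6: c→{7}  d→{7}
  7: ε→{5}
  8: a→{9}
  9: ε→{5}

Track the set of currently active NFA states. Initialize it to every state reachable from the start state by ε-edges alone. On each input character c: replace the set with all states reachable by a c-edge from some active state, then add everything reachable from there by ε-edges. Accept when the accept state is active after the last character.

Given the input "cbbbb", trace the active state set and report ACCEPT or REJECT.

start: ε-closure({0}) = {0}
'c' @ 1: {}  — dead — no transitions
rest 'bbbb' ignored (set empty)
after full input: {}  (accept=5 not in)

Answer: REJECT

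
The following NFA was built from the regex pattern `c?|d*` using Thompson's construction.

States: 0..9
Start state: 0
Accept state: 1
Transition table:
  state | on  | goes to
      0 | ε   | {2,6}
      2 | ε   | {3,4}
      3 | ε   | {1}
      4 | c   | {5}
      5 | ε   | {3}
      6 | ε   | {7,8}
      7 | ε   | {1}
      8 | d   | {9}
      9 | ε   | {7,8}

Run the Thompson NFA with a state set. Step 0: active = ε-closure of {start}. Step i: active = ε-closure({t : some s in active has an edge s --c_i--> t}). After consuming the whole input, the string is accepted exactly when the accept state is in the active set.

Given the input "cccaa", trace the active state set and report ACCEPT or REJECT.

initial (ε-close {0}): {0,1,2,3,4,6,7,8}
'c' @ 1: {1,3,5}  [accepting]
'c' @ 2: {}  — dead — no transitions
rest 'caa' ignored (set empty)
after full input: {}  (accept=1 not in)

Answer: REJECT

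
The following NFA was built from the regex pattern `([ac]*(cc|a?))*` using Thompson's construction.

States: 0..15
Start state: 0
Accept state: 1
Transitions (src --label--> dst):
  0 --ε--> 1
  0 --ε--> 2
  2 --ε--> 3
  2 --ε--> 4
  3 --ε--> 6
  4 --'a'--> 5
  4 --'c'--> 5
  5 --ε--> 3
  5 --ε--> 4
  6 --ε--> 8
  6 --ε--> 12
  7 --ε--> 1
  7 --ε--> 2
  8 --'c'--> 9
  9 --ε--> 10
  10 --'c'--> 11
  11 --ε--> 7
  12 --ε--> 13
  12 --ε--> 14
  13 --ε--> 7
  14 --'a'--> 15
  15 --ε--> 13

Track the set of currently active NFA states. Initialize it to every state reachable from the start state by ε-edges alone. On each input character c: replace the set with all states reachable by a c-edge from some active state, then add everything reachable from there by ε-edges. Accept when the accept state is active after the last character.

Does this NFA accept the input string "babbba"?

Answer: REJECT

Derivation:
S₀ = ε-closure({0}) = {0,1,2,3,4,6,7,8,12,13,14}
'b' @ 1: {}  — no active states
rest 'abbba' ignored (set empty)
final: {}; accept 1 not in set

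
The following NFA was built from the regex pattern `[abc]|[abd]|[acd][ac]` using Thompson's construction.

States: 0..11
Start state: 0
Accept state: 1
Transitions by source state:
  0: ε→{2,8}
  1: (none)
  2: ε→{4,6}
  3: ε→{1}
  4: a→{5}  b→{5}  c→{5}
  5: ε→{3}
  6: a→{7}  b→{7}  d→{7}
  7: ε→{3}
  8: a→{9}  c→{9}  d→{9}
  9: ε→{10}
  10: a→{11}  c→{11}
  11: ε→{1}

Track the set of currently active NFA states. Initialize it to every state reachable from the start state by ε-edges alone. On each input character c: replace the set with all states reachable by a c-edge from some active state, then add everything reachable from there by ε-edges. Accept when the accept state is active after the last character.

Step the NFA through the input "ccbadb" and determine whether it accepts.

Answer: REJECT

Derivation:
initial (ε-close {0}): {0,2,4,6,8}
'c' @ 1: {1,3,5,9,10}  ✓accept
'c' @ 2: {1,11}  ✓accept
'b' @ 3: {}  — dead — no transitions
rest 'adb' ignored (set empty)
after full input: {}  (accept=1 not in)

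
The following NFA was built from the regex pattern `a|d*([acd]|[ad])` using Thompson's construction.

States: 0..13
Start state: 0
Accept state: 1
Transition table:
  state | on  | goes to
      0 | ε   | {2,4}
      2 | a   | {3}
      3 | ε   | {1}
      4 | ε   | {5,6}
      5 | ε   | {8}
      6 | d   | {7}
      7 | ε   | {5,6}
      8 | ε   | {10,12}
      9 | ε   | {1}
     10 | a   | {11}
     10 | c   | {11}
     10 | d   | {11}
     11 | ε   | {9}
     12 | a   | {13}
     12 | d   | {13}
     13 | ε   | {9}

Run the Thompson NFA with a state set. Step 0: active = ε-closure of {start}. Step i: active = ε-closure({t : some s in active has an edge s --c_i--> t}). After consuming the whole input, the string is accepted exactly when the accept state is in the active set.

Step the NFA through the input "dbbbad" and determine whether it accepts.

initial (ε-close {0}): {0,2,4,5,6,8,10,12}
'd' @ 1: {1,5,6,7,8,9,10,11,12,13}  (accept∈set)
'b' @ 2: {}  — state set empty
rest 'bbad' ignored (set empty)
after full input: {}  (accept=1 not in)

Answer: REJECT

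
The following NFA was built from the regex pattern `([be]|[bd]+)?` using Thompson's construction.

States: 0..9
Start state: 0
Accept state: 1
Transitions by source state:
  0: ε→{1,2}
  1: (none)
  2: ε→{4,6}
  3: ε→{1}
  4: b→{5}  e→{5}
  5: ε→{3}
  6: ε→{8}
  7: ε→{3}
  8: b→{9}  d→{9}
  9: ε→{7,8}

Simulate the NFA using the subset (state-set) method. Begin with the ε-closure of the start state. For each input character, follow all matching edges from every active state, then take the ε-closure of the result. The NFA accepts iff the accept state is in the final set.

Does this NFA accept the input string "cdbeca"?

Answer: REJECT

Trace:
initial (ε-close {0}): {0,1,2,4,6,8}
'c' @ 1: {}  — dead — no transitions
rest 'dbeca' ignored (set empty)
end set {} — state 1 not in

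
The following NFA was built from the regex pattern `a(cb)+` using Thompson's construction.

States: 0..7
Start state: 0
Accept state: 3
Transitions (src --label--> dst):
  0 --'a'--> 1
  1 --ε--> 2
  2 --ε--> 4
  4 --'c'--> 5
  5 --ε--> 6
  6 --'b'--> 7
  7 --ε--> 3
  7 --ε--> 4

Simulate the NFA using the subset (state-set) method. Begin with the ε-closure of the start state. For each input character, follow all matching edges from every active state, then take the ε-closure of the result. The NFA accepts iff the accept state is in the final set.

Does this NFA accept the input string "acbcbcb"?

Answer: ACCEPT

Steps:
initial (ε-close {0}): {0}
'a' @ 1: {1,2,4}
'c' @ 2: {5,6}
'b' @ 3: {3,4,7}  ✓accept
'c' @ 4: {5,6}
'b' @ 5: {3,4,7}  ✓accept
'c' @ 6: {5,6}
'b' @ 7: {3,4,7}  ✓accept
end set {3,4,7} — state 3 in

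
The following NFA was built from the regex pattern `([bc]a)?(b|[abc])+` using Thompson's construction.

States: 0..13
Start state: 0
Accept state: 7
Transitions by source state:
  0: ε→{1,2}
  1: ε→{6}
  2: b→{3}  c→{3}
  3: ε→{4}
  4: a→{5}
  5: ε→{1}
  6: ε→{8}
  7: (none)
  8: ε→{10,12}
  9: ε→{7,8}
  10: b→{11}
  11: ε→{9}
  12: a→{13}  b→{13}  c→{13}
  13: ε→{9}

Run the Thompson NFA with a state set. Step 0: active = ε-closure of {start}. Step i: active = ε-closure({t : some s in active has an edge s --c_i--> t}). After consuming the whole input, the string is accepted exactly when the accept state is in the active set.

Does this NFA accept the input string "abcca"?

S₀ = ε-closure({0}) = {0,1,2,6,8,10,12}
'a' @ 1: {7,8,9,10,12,13}  (accept∈set)
'b' @ 2: {7,8,9,10,11,12,13}  (accept∈set)
'c' @ 3: {7,8,9,10,12,13}  (accept∈set)
'c' @ 4: {7,8,9,10,12,13}  (accept∈set)
'a' @ 5: {7,8,9,10,12,13}  (accept∈set)
after full input: {7,8,9,10,12,13}  (accept=7 in)

Answer: ACCEPT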